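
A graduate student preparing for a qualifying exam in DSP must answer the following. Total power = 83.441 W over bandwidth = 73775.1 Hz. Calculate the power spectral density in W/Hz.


Power spectral density:
PSD = P / BW
    = 83.441 / 73775.1
    = 0.00113102 W/Hz

0.00113102 W/Hz


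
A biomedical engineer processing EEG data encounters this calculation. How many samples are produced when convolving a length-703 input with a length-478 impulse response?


Linear convolution output length:
L = N + M - 1
  = 703 + 478 - 1
  = 1180 samples

1180


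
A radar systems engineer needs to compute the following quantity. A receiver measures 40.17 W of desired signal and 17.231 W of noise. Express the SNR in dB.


SNR in decibels:
SNR = 10 * log10(Ps / Pn)
    = 10 * log10(40.17 / 17.231)
    = 10 * log10(2.3313)
    = 10 * 0.3676
    = 3.68 dB

3.68 dB


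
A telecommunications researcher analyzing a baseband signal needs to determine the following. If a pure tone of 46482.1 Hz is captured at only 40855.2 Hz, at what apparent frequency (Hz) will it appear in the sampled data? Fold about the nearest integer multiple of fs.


Compute the nearest integer multiple of fs to the signal:
n = round(46482.1 / 40855.2) = 1
f_alias = |46482.1 - 1 * 40855.2|
        = |46482.1 - 40855.2|
        = 5626.9 Hz

5626.9


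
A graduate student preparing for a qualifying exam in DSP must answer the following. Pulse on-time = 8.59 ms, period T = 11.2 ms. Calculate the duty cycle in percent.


Duty cycle as a percentage:
DC = (t_on / T) * 100
   = (8.59 / 11.2) * 100
   = 0.766964 * 100
   = 76.7 %

76.7 %


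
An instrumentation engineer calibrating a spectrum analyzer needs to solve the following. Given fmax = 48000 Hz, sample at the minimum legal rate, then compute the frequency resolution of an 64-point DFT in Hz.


Step 1 — Nyquist sampling rate:
fs = 2 * fmax = 2 * 48000 = 96000 Hz

Step 2 — DFT bin spacing:
df = fs / N = 96000 / 64 = 1500.0 Hz

1500.0 Hz


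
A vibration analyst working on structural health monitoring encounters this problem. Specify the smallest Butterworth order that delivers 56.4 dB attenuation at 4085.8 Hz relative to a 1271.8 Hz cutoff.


Butterworth filter order formula:
n = log10(10^(A/10) - 1) / (2 * log10(f_stop/f_pass))
10^(56.4/10) - 1 = 436514.8322
f_stop/f_pass = 4085.8 / 1271.8 = 3.2126
n = 5.5637 -> ceil = 6

6


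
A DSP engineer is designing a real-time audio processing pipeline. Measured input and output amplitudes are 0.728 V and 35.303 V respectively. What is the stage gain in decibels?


Voltage gain in dB:
G = 20 * log10(Vout / Vin)
  = 20 * log10(35.303 / 0.728)
  = 20 * log10(48.493132)
  = 20 * 1.68568
  = 33.71 dB

33.71 dB


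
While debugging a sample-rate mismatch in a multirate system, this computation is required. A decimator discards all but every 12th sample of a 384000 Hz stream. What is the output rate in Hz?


Decimation reduces the sample rate:
fs_out = fs_in / M
       = 384000 / 12
       = 32000.0 Hz

32000.0 Hz


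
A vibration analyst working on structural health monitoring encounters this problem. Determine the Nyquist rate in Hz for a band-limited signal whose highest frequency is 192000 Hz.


The Nyquist rate is twice the maximum frequency component.
fs_min = 2 * fmax
      = 2 * 192000
      = 384000 Hz

384000


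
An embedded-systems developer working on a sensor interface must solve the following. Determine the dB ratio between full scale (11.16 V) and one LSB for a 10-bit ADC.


Dynamic range from full-scale to LSB:
V_min = V_max / 2^bits = 11.16 / 2^10
DR = 20 * log10(V_max / V_min)
   = 20 * log10(2^10)
   = 20 * 10 * log10(2)
   = 60.21 dB

60.21 dB


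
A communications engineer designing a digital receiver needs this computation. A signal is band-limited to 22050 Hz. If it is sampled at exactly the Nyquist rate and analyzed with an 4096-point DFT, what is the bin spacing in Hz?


Step 1 — Nyquist sampling rate:
fs = 2 * fmax = 2 * 22050 = 44100 Hz

Step 2 — DFT bin spacing:
df = fs / N = 44100 / 4096 = 10.7666 Hz

10.7666 Hz


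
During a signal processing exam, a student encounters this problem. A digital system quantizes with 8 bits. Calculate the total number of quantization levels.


Number of quantization levels = 2^N
= 2^8
= 256

256


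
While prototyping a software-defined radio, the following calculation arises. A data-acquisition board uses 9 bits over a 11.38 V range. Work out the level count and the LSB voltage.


Step 1 — number of quantization levels:
L = 2^N = 2^9 = 512

Step 2 — LSB step size:
delta = Vfs / L
      = 11.38 / 512
      = 0.02222656 V

Levels = 512; step size = 0.02222656 V


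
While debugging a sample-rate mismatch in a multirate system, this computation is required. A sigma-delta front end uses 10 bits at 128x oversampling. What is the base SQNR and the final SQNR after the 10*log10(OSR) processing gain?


Step 1 — baseline SQNR at Nyquist:
SQNR_base = 6.02*N + 1.76
          = 6.02*10 + 1.76
          = 61.96 dB

Step 2 — oversampling processing gain:
G = 10*log10(OSR) = 10*log10(128) = 21.07 dB

Step 3 — total:
SQNR_total = 61.96 + 21.07 = 83.03 dB

Base SQNR = 61.96 dB; oversampled SQNR = 83.03 dB


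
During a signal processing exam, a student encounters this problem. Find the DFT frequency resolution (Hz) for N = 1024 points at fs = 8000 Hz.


DFT frequency resolution:
df = fs / N
   = 8000 / 1024
   = 7.8125 Hz

7.8125 Hz


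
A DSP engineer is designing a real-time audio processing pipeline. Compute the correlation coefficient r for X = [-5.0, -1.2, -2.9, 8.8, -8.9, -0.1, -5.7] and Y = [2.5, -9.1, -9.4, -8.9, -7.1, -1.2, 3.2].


Pearson correlation coefficient (population):
r = cov(X,Y) / (std(X) * std(Y))
Mean X = -2.1429, Mean Y = -4.2857
Cov(X,Y) = -10.265102
Std(X) = 5.235281, Std(Y) = 5.211917
r = -0.3762

-0.3762


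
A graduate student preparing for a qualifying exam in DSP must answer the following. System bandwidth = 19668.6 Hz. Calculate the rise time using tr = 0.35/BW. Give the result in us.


Rise time from bandwidth relationship:
tr = 0.35 / BW
   = 0.35 / 19668.6
   = 1.779486084e-05 s
   = 17.7949 us

17.7949 us


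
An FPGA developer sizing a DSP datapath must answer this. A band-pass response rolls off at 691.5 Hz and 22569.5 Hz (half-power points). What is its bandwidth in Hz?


Bandwidth is the difference of -3dB frequencies:
BW = f_high - f_low
   = 22569.5 - 691.5
   = 21878.0 Hz

21878.0 Hz


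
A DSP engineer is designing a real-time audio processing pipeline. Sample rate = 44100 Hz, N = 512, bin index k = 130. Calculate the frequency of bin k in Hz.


Frequency of DFT bin k:
f_k = k * fs / N
    = 130 * 44100 / 512
    = 5733000 / 512
    = 11197.266 Hz

11197.266 Hz


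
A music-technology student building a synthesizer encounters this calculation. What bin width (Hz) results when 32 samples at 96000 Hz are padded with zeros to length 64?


Frequency resolution after zero-padding:
N_padded = 32 * 2 = 64
df = fs / N_padded
   = 96000 / 64
   = 1500.0 Hz

1500.0 Hz


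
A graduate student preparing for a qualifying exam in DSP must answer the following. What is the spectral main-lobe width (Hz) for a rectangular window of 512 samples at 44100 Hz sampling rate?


Main lobe width for a rectangular window:
Width = 2 * fs / N
      = 2 * 44100 / 512
      = 88200 / 512
      = 172.266 Hz

172.266 Hz


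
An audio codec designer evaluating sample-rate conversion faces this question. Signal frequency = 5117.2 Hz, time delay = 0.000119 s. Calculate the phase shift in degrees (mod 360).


Phase shift from frequency and time delay:
phi = 360 * f * t_delay
    = 360 * 5117.2 * 0.000119
    = 219.22 degrees
    mod 360 = 219.22 degrees

219.22 degrees


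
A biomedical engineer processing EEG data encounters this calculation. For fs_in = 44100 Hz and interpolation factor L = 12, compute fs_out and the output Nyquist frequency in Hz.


Step 1 — output sample rate after interpolation by L:
fs_out = L * fs_in = 12 * 44100 = 529200 Hz

Step 2 — Nyquist frequency of the output stream:
f_Nyq = fs_out / 2 = 529200 / 2 = 264600.0 Hz

fs_out = 529200 Hz; f_Nyquist = 264600.0 Hz


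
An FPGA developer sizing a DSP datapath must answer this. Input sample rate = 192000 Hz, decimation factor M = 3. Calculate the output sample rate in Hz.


Decimation reduces the sample rate:
fs_out = fs_in / M
       = 192000 / 3
       = 64000.0 Hz

64000.0 Hz


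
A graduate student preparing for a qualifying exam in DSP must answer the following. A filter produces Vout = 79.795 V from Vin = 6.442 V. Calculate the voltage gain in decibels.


Voltage gain in dB:
G = 20 * log10(Vout / Vin)
  = 20 * log10(79.795 / 6.442)
  = 20 * log10(12.386681)
  = 20 * 1.092955
  = 21.86 dB

21.86 dB


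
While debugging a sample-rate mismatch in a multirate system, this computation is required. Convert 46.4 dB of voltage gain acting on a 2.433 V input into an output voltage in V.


Output voltage from dB gain:
V_out = V_in * 10^(gain_dB / 20)
      = 2.433 * 10^(46.4 / 20)
      = 2.433 * 208.929613
      = 508.3257 V

508.3257 V


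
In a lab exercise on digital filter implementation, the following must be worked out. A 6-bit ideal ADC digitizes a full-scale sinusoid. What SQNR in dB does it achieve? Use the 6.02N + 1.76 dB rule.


Theoretical SNR for a full-scale sinusoid:
SNR = 6.02 * N + 1.76
    = 6.02 * 6 + 1.76
    = 36.12 + 1.76
    = 37.88 dB

37.88 dB


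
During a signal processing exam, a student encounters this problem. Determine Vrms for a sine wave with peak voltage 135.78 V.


RMS voltage for a sinusoidal waveform:
V_rms = V_peak / sqrt(2)
      = 135.78 / 1.414214
      = 96.011 V

96.011 V


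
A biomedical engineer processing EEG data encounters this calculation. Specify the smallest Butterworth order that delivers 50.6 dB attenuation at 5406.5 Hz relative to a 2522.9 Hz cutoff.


Butterworth filter order formula:
n = log10(10^(A/10) - 1) / (2 * log10(f_stop/f_pass))
10^(50.6/10) - 1 = 114814.3621
f_stop/f_pass = 5406.5 / 2522.9 = 2.143
n = 7.6431 -> ceil = 8

8


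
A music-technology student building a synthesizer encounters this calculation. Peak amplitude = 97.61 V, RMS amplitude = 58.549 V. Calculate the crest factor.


Crest factor is the ratio of peak to RMS:
CF = V_peak / V_rms
   = 97.61 / 58.549
   = 1.6672

1.6672


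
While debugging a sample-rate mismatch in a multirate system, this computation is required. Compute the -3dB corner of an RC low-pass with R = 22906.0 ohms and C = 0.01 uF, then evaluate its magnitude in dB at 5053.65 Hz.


Step 1 — cutoff frequency:
fc = 1 / (2*pi*R*C)
C = 0.01 uF = 1e-08 F
fc = 1 / (2*pi*22906.0*1e-08)
   = 694.818 Hz

Step 2 — magnitude at f = 5053.65 Hz:
|H(f)| = 1 / sqrt(1 + (f/fc)^2)
f/fc = 5053.65 / 694.818 = 7.273344
|H| = 1 / sqrt(1 + 52.901533) = 0.136207
|H|_dB = 20*log10(0.136207) = -17.32 dB

fc = 694.818 Hz; |H(5053.65 Hz)| = -17.32 dB


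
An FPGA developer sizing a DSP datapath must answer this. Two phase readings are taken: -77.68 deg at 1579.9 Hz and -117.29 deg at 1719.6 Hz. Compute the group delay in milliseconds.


Group delay from phase difference:
tau = -d(phi)/d(omega)
d(phi) = -39.61 deg = -0.691325 rad
d(omega) = 2*pi*(1719.6 - 1579.9) = 877.761 rad/s
tau = -(-0.691325) / 877.761
    = 0.7876 ms

0.7876 ms


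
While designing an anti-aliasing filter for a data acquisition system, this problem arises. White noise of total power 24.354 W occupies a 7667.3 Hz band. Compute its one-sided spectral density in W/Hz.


Power spectral density:
PSD = P / BW
    = 24.354 / 7667.3
    = 0.00317635 W/Hz

0.00317635 W/Hz


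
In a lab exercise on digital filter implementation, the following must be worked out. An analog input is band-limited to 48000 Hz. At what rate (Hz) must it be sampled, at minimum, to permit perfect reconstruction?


The Nyquist rate is twice the maximum frequency component.
fs_min = 2 * fmax
      = 2 * 48000
      = 96000 Hz

96000


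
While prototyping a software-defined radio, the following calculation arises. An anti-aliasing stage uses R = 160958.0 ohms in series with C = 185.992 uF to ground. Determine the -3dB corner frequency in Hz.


Cutoff frequency of a first-order RC filter:
fc = 1 / (2 * pi * R * C)
C = 185.992 uF = 0.000185992 F
fc = 1 / (2 * pi * 160958.0 * 0.000185992)
   = 1 / 188.09909233365
   = 0.005316 Hz

0.005316 Hz


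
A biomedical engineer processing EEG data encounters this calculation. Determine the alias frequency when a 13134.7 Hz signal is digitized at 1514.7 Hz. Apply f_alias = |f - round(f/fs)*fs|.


Compute the nearest integer multiple of fs to the signal:
n = round(13134.7 / 1514.7) = 9
f_alias = |13134.7 - 9 * 1514.7|
        = |13134.7 - 13632.3|
        = 497.6 Hz

497.6


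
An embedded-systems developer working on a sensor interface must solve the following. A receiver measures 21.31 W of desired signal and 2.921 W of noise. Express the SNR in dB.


SNR in decibels:
SNR = 10 * log10(Ps / Pn)
    = 10 * log10(21.31 / 2.921)
    = 10 * log10(7.2954)
    = 10 * 0.8631
    = 8.63 dB

8.63 dB


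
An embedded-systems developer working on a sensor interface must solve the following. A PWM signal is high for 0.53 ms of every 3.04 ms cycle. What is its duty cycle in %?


Duty cycle as a percentage:
DC = (t_on / T) * 100
   = (0.53 / 3.04) * 100
   = 0.174342 * 100
   = 17.43 %

17.43 %


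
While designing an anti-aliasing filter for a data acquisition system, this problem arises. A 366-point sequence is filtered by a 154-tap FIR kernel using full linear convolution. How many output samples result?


Linear convolution output length:
L = N + M - 1
  = 366 + 154 - 1
  = 519 samples

519


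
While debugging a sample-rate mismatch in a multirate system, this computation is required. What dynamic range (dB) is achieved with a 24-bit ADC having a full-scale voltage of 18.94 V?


Dynamic range from full-scale to LSB:
V_min = V_max / 2^bits = 18.94 / 2^24
DR = 20 * log10(V_max / V_min)
   = 20 * log10(2^24)
   = 20 * 24 * log10(2)
   = 144.49 dB

144.49 dB


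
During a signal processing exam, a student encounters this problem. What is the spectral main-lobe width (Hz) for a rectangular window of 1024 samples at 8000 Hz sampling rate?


Main lobe width for a rectangular window:
Width = 2 * fs / N
      = 2 * 8000 / 1024
      = 16000 / 1024
      = 15.625 Hz

15.625 Hz


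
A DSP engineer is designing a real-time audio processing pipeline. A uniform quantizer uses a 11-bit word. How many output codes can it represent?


Number of quantization levels = 2^N
= 2^11
= 2048

2048


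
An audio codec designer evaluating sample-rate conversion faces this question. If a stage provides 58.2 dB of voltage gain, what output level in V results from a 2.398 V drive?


Output voltage from dB gain:
V_out = V_in * 10^(gain_dB / 20)
      = 2.398 * 10^(58.2 / 20)
      = 2.398 * 812.830516
      = 1949.1676 V

1949.1676 V


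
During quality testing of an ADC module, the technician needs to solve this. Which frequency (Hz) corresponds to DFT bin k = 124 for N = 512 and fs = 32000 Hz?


Frequency of DFT bin k:
f_k = k * fs / N
    = 124 * 32000 / 512
    = 3968000 / 512
    = 7750.0 Hz

7750.0 Hz


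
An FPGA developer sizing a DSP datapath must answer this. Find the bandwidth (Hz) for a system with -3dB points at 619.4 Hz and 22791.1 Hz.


Bandwidth is the difference of -3dB frequencies:
BW = f_high - f_low
   = 22791.1 - 619.4
   = 22171.7 Hz

22171.7 Hz


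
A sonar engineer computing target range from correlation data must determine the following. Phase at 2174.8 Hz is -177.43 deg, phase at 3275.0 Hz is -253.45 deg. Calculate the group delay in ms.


Group delay from phase difference:
tau = -d(phi)/d(omega)
d(phi) = -76.02 deg = -1.326799 rad
d(omega) = 2*pi*(3275.0 - 2174.8) = 6912.7605 rad/s
tau = -(-1.326799) / 6912.7605
    = 0.1919 ms

0.1919 ms


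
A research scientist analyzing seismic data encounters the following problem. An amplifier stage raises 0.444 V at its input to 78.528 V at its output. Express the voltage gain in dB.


Voltage gain in dB:
G = 20 * log10(Vout / Vin)
  = 20 * log10(78.528 / 0.444)
  = 20 * log10(176.864865)
  = 20 * 2.247642
  = 44.95 dB

44.95 dB


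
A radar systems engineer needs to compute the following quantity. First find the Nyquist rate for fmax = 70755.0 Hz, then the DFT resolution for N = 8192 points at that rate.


Step 1 — Nyquist sampling rate:
fs = 2 * fmax = 2 * 70755.0 = 141510.0 Hz

Step 2 — DFT bin spacing:
df = fs / N = 141510.0 / 8192 = 17.2742 Hz

17.2742 Hz


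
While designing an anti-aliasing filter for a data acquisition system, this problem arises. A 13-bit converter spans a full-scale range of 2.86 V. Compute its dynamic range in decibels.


Dynamic range from full-scale to LSB:
V_min = V_max / 2^bits = 2.86 / 2^13
DR = 20 * log10(V_max / V_min)
   = 20 * log10(2^13)
   = 20 * 13 * log10(2)
   = 78.27 dB

78.27 dB


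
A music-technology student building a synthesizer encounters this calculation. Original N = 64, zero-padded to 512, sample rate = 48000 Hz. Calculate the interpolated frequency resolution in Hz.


Frequency resolution after zero-padding:
N_padded = 64 * 8 = 512
df = fs / N_padded
   = 48000 / 512
   = 93.75 Hz

93.75 Hz


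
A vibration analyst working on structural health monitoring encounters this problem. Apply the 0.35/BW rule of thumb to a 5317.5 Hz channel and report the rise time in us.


Rise time from bandwidth relationship:
tr = 0.35 / BW
   = 0.35 / 5317.5
   = 6.582040433e-05 s
   = 65.8204 us

65.8204 us


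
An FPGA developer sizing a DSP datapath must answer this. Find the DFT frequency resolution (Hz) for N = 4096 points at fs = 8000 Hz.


DFT frequency resolution:
df = fs / N
   = 8000 / 4096
   = 1.9531 Hz

1.9531 Hz


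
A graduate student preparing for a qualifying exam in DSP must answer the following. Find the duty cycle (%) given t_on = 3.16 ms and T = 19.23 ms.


Duty cycle as a percentage:
DC = (t_on / T) * 100
   = (3.16 / 19.23) * 100
   = 0.164327 * 100
   = 16.43 %

16.43 %


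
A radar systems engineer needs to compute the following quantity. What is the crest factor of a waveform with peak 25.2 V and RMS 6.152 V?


Crest factor is the ratio of peak to RMS:
CF = V_peak / V_rms
   = 25.2 / 6.152
   = 4.0962

4.0962


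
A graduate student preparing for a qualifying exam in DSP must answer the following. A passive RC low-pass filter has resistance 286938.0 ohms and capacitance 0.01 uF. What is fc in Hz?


Cutoff frequency of a first-order RC filter:
fc = 1 / (2 * pi * R * C)
C = 0.01 uF = 1e-08 F
fc = 1 / (2 * pi * 286938.0 * 1e-08)
   = 1 / 0.018028846256715
   = 55.466666 Hz

55.466666 Hz


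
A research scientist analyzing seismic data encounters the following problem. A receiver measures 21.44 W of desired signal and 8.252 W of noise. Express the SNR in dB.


SNR in decibels:
SNR = 10 * log10(Ps / Pn)
    = 10 * log10(21.44 / 8.252)
    = 10 * log10(2.5982)
    = 10 * 0.4147
    = 4.15 dB

4.15 dB


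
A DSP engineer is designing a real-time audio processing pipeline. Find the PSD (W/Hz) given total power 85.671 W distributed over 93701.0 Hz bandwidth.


Power spectral density:
PSD = P / BW
    = 85.671 / 93701.0
    = 0.0009143 W/Hz

0.0009143 W/Hz


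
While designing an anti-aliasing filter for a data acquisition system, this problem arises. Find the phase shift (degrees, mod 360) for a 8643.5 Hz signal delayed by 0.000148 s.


Phase shift from frequency and time delay:
phi = 360 * f * t_delay
    = 360 * 8643.5 * 0.000148
    = 460.53 degrees
    mod 360 = 100.53 degrees

100.53 degrees


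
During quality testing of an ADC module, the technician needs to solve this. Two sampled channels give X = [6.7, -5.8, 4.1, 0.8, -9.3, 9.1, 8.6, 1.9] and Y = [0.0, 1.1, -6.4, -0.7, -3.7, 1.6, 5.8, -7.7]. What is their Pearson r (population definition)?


Pearson correlation coefficient (population):
r = cov(X,Y) / (std(X) * std(Y))
Mean X = 2.0125, Mean Y = -1.25
Cov(X,Y) = 8.895625
Std(X) = 6.229454, Std(Y) = 4.173428
r = 0.3422

0.3422


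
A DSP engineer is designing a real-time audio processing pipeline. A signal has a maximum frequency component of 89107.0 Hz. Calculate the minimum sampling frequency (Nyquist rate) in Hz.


The Nyquist rate is twice the maximum frequency component.
fs_min = 2 * fmax
      = 2 * 89107.0
      = 178214.0 Hz

178214.0


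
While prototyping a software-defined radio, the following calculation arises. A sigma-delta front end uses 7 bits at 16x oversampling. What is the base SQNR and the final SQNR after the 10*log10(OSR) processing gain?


Step 1 — baseline SQNR at Nyquist:
SQNR_base = 6.02*N + 1.76
          = 6.02*7 + 1.76
          = 43.9 dB

Step 2 — oversampling processing gain:
G = 10*log10(OSR) = 10*log10(16) = 12.04 dB

Step 3 — total:
SQNR_total = 43.9 + 12.04 = 55.94 dB

Base SQNR = 43.9 dB; oversampled SQNR = 55.94 dB


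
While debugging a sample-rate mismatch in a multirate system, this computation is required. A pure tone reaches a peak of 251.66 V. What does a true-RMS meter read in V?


RMS voltage for a sinusoidal waveform:
V_rms = V_peak / sqrt(2)
      = 251.66 / 1.414214
      = 177.95 V

177.95 V


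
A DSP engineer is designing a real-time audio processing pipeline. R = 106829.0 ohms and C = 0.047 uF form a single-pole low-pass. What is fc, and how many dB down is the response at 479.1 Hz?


Step 1 — cutoff frequency:
fc = 1 / (2*pi*R*C)
C = 0.047 uF = 4.7e-08 F
fc = 1 / (2*pi*106829.0*4.7e-08)
   = 31.6981 Hz

Step 2 — magnitude at f = 479.1 Hz:
|H(f)| = 1 / sqrt(1 + (f/fc)^2)
f/fc = 479.1 / 31.6981 = 15.114471
|H| = 1 / sqrt(1 + 228.447234) = 0.0660174
|H|_dB = 20*log10(0.0660174) = -23.61 dB

fc = 31.6981 Hz; |H(479.1 Hz)| = -23.61 dB


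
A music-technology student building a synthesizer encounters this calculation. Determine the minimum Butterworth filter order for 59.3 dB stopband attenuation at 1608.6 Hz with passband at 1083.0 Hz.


Butterworth filter order formula:
n = log10(10^(A/10) - 1) / (2 * log10(f_stop/f_pass))
10^(59.3/10) - 1 = 851137.0382
f_stop/f_pass = 1608.6 / 1083.0 = 1.4853
n = 17.2565 -> ceil = 18

18


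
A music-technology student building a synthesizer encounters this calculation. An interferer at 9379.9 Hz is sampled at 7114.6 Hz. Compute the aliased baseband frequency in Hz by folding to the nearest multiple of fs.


Compute the nearest integer multiple of fs to the signal:
n = round(9379.9 / 7114.6) = 1
f_alias = |9379.9 - 1 * 7114.6|
        = |9379.9 - 7114.6|
        = 2265.3 Hz

2265.3


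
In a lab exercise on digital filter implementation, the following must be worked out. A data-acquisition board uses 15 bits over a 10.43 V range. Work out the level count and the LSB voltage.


Step 1 — number of quantization levels:
L = 2^N = 2^15 = 32768

Step 2 — LSB step size:
delta = Vfs / L
      = 10.43 / 32768
      = 0.0003183 V

Levels = 32768; step size = 0.0003183 V


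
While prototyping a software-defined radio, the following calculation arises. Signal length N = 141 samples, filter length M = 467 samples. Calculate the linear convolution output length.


Linear convolution output length:
L = N + M - 1
  = 141 + 467 - 1
  = 607 samples

607


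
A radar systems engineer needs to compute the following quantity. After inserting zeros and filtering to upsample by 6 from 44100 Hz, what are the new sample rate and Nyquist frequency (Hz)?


Step 1 — output sample rate after interpolation by L:
fs_out = L * fs_in = 6 * 44100 = 264600 Hz

Step 2 — Nyquist frequency of the output stream:
f_Nyq = fs_out / 2 = 264600 / 2 = 132300.0 Hz

fs_out = 264600 Hz; f_Nyquist = 132300.0 Hz


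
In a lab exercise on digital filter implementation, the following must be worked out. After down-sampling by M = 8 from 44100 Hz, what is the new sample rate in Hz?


Decimation reduces the sample rate:
fs_out = fs_in / M
       = 44100 / 8
       = 5512.5 Hz

5512.5 Hz


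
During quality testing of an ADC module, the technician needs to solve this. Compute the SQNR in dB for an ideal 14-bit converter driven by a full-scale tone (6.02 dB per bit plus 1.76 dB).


Theoretical SNR for a full-scale sinusoid:
SNR = 6.02 * N + 1.76
    = 6.02 * 14 + 1.76
    = 84.28 + 1.76
    = 86.04 dB

86.04 dB


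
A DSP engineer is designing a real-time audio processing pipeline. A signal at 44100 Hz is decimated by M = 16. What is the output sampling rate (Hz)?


Decimation reduces the sample rate:
fs_out = fs_in / M
       = 44100 / 16
       = 2756.25 Hz

2756.25 Hz


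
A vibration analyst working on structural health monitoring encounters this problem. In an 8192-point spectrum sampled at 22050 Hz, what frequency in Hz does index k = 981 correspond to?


Frequency of DFT bin k:
f_k = k * fs / N
    = 981 * 22050 / 8192
    = 21631050 / 8192
    = 2640.509 Hz

2640.509 Hz


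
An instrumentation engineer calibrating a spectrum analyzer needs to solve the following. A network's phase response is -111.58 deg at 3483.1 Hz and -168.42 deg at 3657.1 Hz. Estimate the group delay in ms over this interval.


Group delay from phase difference:
tau = -d(phi)/d(omega)
d(phi) = -56.84 deg = -0.992045 rad
d(omega) = 2*pi*(3657.1 - 3483.1) = 1093.2742 rad/s
tau = -(-0.992045) / 1093.2742
    = 0.9074 ms

0.9074 ms


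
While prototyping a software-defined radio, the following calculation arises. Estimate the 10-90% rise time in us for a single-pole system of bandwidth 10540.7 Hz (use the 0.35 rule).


Rise time from bandwidth relationship:
tr = 0.35 / BW
   = 0.35 / 10540.7
   = 3.320462588e-05 s
   = 33.2046 us

33.2046 us


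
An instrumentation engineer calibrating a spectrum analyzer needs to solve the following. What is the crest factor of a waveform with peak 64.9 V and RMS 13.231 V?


Crest factor is the ratio of peak to RMS:
CF = V_peak / V_rms
   = 64.9 / 13.231
   = 4.9051

4.9051


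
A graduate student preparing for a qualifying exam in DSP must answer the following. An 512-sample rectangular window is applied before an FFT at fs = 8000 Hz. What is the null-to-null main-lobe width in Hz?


Main lobe width for a rectangular window:
Width = 2 * fs / N
      = 2 * 8000 / 512
      = 16000 / 512
      = 31.25 Hz

31.25 Hz


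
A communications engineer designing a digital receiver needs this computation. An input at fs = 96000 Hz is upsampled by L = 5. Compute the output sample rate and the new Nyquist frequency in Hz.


Step 1 — output sample rate after interpolation by L:
fs_out = L * fs_in = 5 * 96000 = 480000 Hz

Step 2 — Nyquist frequency of the output stream:
f_Nyq = fs_out / 2 = 480000 / 2 = 240000.0 Hz

fs_out = 480000 Hz; f_Nyquist = 240000.0 Hz


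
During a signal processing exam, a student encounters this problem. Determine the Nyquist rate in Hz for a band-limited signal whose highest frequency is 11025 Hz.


The Nyquist rate is twice the maximum frequency component.
fs_min = 2 * fmax
      = 2 * 11025
      = 22050 Hz

22050


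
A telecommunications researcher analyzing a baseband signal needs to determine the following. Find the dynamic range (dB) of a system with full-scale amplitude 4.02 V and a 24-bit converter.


Dynamic range from full-scale to LSB:
V_min = V_max / 2^bits = 4.02 / 2^24
DR = 20 * log10(V_max / V_min)
   = 20 * log10(2^24)
   = 20 * 24 * log10(2)
   = 144.49 dB

144.49 dB


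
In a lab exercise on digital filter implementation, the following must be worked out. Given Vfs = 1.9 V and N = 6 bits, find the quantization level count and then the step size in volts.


Step 1 — number of quantization levels:
L = 2^N = 2^6 = 64

Step 2 — LSB step size:
delta = Vfs / L
      = 1.9 / 64
      = 0.0296875 V

Levels = 64; step size = 0.0296875 V


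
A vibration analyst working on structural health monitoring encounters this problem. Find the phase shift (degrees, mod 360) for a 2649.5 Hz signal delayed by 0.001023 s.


Phase shift from frequency and time delay:
phi = 360 * f * t_delay
    = 360 * 2649.5 * 0.001023
    = 975.76 degrees
    mod 360 = 255.76 degrees

255.76 degrees


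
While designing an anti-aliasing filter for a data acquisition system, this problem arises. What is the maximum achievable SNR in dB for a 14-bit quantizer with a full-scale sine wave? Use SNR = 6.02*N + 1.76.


Theoretical SNR for a full-scale sinusoid:
SNR = 6.02 * N + 1.76
    = 6.02 * 14 + 1.76
    = 84.28 + 1.76
    = 86.04 dB

86.04 dB


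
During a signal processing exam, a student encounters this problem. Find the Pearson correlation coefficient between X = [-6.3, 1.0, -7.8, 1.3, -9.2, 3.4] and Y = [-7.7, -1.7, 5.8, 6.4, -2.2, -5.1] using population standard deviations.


Pearson correlation coefficient (population):
r = cov(X,Y) / (std(X) * std(Y))
Mean X = -2.9333, Mean Y = -0.75
Cov(X,Y) = -0.068333
Std(X) = 4.963086, Std(Y) = 5.232192
r = -0.0026

-0.0026


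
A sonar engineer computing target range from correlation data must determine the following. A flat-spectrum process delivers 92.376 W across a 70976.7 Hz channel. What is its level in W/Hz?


Power spectral density:
PSD = P / BW
    = 92.376 / 70976.7
    = 0.0013015 W/Hz

0.0013015 W/Hz


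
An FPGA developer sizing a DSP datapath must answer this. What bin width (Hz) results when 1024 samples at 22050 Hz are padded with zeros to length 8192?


Frequency resolution after zero-padding:
N_padded = 1024 * 8 = 8192
df = fs / N_padded
   = 22050 / 8192
   = 2.6917 Hz

2.6917 Hz


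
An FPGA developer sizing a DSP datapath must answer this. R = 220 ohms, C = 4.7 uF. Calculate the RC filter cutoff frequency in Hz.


Cutoff frequency of a first-order RC filter:
fc = 1 / (2 * pi * R * C)
C = 4.7 uF = 4.7e-06 F
fc = 1 / (2 * pi * 220 * 4.7e-06)
   = 1 / 0.0064968136076237
   = 153.921608 Hz

153.921608 Hz


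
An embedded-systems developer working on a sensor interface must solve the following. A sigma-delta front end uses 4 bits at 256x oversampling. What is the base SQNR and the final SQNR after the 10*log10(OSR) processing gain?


Step 1 — baseline SQNR at Nyquist:
SQNR_base = 6.02*N + 1.76
          = 6.02*4 + 1.76
          = 25.84 dB

Step 2 — oversampling processing gain:
G = 10*log10(OSR) = 10*log10(256) = 24.08 dB

Step 3 — total:
SQNR_total = 25.84 + 24.08 = 49.92 dB

Base SQNR = 25.84 dB; oversampled SQNR = 49.92 dB


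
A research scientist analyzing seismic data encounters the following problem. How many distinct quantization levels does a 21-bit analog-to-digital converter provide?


Number of quantization levels = 2^N
= 2^21
= 2097152

2097152


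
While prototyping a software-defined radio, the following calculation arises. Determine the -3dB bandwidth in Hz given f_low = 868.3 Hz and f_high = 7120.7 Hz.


Bandwidth is the difference of -3dB frequencies:
BW = f_high - f_low
   = 7120.7 - 868.3
   = 6252.4 Hz

6252.4 Hz


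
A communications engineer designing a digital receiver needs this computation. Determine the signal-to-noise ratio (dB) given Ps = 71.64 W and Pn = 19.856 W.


SNR in decibels:
SNR = 10 * log10(Ps / Pn)
    = 10 * log10(71.64 / 19.856)
    = 10 * log10(3.608)
    = 10 * 0.5573
    = 5.57 dB

5.57 dB


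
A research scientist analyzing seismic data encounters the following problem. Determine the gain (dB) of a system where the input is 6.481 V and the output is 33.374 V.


Voltage gain in dB:
G = 20 * log10(Vout / Vin)
  = 20 * log10(33.374 / 6.481)
  = 20 * log10(5.149514)
  = 20 * 0.711766
  = 14.24 dB

14.24 dB


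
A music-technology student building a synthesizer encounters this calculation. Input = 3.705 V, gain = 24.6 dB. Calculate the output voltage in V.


Output voltage from dB gain:
V_out = V_in * 10^(gain_dB / 20)
      = 3.705 * 10^(24.6 / 20)
      = 3.705 * 16.982437
      = 62.9199 V

62.9199 V


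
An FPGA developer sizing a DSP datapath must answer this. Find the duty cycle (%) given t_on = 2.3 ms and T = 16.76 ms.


Duty cycle as a percentage:
DC = (t_on / T) * 100
   = (2.3 / 16.76) * 100
   = 0.137232 * 100
   = 13.72 %

13.72 %


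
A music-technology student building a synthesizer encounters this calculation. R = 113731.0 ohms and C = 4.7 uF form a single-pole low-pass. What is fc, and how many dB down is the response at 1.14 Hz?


Step 1 — cutoff frequency:
fc = 1 / (2*pi*R*C)
C = 4.7 uF = 4.7e-06 F
fc = 1 / (2*pi*113731.0*4.7e-06)
   = 0.297744 Hz

Step 2 — magnitude at f = 1.14 Hz:
|H(f)| = 1 / sqrt(1 + (f/fc)^2)
f/fc = 1.14 / 0.297744 = 3.828793
|H| = 1 / sqrt(1 + 14.659656) = 0.2527021
|H|_dB = 20*log10(0.2527021) = -11.95 dB

fc = 0.297744 Hz; |H(1.14 Hz)| = -11.95 dB


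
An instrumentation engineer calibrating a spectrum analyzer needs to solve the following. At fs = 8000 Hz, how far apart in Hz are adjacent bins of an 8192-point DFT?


DFT frequency resolution:
df = fs / N
   = 8000 / 8192
   = 0.9766 Hz

0.9766 Hz


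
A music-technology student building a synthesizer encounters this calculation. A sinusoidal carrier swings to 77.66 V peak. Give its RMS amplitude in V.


RMS voltage for a sinusoidal waveform:
V_rms = V_peak / sqrt(2)
      = 77.66 / 1.414214
      = 54.914 V

54.914 V


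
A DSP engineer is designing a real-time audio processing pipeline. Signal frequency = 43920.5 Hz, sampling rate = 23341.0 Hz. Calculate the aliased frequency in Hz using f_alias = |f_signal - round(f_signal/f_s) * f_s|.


Compute the nearest integer multiple of fs to the signal:
n = round(43920.5 / 23341.0) = 2
f_alias = |43920.5 - 2 * 23341.0|
        = |43920.5 - 46682.0|
        = 2761.5 Hz

2761.5


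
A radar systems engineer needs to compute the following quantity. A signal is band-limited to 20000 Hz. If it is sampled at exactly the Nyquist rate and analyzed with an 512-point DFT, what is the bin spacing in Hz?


Step 1 — Nyquist sampling rate:
fs = 2 * fmax = 2 * 20000 = 40000 Hz

Step 2 — DFT bin spacing:
df = fs / N = 40000 / 512 = 78.125 Hz

78.125 Hz


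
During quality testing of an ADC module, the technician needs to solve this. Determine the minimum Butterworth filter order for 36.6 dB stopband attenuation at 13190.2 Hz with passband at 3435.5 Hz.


Butterworth filter order formula:
n = log10(10^(A/10) - 1) / (2 * log10(f_stop/f_pass))
10^(36.6/10) - 1 = 4569.8819
f_stop/f_pass = 13190.2 / 3435.5 = 3.8394
n = 3.1321 -> ceil = 4

4


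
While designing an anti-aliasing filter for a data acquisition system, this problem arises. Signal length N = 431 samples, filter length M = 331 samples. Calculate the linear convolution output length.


Linear convolution output length:
L = N + M - 1
  = 431 + 331 - 1
  = 761 samples

761


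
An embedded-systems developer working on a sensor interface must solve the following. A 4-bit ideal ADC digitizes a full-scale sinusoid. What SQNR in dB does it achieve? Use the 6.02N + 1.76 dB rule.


Theoretical SNR for a full-scale sinusoid:
SNR = 6.02 * N + 1.76
    = 6.02 * 4 + 1.76
    = 24.08 + 1.76
    = 25.84 dB

25.84 dB


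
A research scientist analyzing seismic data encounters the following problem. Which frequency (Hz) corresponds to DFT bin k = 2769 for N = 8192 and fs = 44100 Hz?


Frequency of DFT bin k:
f_k = k * fs / N
    = 2769 * 44100 / 8192
    = 122112900 / 8192
    = 14906.36 Hz

14906.36 Hz


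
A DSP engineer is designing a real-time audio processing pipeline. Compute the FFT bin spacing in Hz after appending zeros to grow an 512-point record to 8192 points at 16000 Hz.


Frequency resolution after zero-padding:
N_padded = 512 * 16 = 8192
df = fs / N_padded
   = 16000 / 8192
   = 1.9531 Hz

1.9531 Hz


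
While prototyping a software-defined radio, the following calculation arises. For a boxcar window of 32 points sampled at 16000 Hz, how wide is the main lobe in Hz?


Main lobe width for a rectangular window:
Width = 2 * fs / N
      = 2 * 16000 / 32
      = 32000 / 32
      = 1000.0 Hz

1000.0 Hz


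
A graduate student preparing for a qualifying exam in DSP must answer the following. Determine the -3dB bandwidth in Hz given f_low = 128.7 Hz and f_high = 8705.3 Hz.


Bandwidth is the difference of -3dB frequencies:
BW = f_high - f_low
   = 8705.3 - 128.7
   = 8576.6 Hz

8576.6 Hz


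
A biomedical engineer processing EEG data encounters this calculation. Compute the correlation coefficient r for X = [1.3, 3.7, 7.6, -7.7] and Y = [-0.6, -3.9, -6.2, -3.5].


Pearson correlation coefficient (population):
r = cov(X,Y) / (std(X) * std(Y))
Mean X = 1.225, Mean Y = -3.55
Cov(X,Y) = -4.49625
Std(X) = 5.621999, Std(Y) = 1.990603
r = -0.4018

-0.4018


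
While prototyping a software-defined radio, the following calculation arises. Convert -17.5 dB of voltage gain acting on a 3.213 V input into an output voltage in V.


Output voltage from dB gain:
V_out = V_in * 10^(gain_dB / 20)
      = 3.213 * 10^(-17.5 / 20)
      = 3.213 * 0.133352
      = 0.4285 V

0.4285 V


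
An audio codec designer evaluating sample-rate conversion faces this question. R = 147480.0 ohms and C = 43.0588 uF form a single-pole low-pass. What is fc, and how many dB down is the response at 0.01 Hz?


Step 1 — cutoff frequency:
fc = 1 / (2*pi*R*C)
C = 43.0588 uF = 4.30588e-05 F
fc = 1 / (2*pi*147480.0*4.30588e-05)
   = 0.0250625 Hz

Step 2 — magnitude at f = 0.01 Hz:
|H(f)| = 1 / sqrt(1 + (f/fc)^2)
f/fc = 0.01 / 0.0250625 = 0.399002
|H| = 1 / sqrt(1 + 0.159203) = 0.9287958
|H|_dB = 20*log10(0.9287958) = -0.64 dB

fc = 0.0250625 Hz; |H(0.01 Hz)| = -0.64 dB


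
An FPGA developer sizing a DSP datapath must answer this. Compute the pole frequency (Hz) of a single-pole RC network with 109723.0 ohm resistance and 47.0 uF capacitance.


Cutoff frequency of a first-order RC filter:
fc = 1 / (2 * pi * R * C)
C = 47.0 uF = 4.7e-05 F
fc = 1 / (2 * pi * 109723.0 * 4.7e-05)
   = 1 / 32.402267248604
   = 0.030862 Hz

0.030862 Hz


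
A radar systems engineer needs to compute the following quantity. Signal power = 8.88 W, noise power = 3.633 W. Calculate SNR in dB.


SNR in decibels:
SNR = 10 * log10(Ps / Pn)
    = 10 * log10(8.88 / 3.633)
    = 10 * log10(2.4443)
    = 10 * 0.3881
    = 3.88 dB

3.88 dB


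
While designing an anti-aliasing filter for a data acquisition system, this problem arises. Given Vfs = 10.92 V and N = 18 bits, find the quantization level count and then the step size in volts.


Step 1 — number of quantization levels:
L = 2^N = 2^18 = 262144

Step 2 — LSB step size:
delta = Vfs / L
      = 10.92 / 262144
      = 4.166e-05 V

Levels = 262144; step size = 4.166e-05 V


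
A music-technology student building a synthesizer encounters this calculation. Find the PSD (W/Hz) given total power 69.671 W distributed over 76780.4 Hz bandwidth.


Power spectral density:
PSD = P / BW
    = 69.671 / 76780.4
    = 0.00090741 W/Hz

0.00090741 W/Hz


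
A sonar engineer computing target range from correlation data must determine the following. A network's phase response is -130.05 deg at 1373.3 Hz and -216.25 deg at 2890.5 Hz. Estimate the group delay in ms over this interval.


Group delay from phase difference:
tau = -d(phi)/d(omega)
d(phi) = -86.2 deg = -1.504474 rad
d(omega) = 2*pi*(2890.5 - 1373.3) = 9532.8487 rad/s
tau = -(-1.504474) / 9532.8487
    = 0.1578 ms

0.1578 ms


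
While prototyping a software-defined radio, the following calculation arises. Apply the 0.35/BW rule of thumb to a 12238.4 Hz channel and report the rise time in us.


Rise time from bandwidth relationship:
tr = 0.35 / BW
   = 0.35 / 12238.4
   = 2.859850961e-05 s
   = 28.5985 us

28.5985 us


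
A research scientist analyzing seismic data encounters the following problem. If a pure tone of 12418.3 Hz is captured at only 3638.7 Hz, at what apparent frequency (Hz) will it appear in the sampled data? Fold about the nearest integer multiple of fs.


Compute the nearest integer multiple of fs to the signal:
n = round(12418.3 / 3638.7) = 3
f_alias = |12418.3 - 3 * 3638.7|
        = |12418.3 - 10916.1|
        = 1502.2 Hz

1502.2
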